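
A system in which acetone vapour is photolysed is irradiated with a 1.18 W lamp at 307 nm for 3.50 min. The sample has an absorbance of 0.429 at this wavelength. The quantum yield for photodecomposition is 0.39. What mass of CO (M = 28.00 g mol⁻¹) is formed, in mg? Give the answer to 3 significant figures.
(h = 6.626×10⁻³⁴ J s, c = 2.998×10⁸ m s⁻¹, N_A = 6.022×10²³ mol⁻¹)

4.36 mg

Photon energy at 307 nm: hc/λ = (6.626×10⁻³⁴)(2.998×10⁸)/(307×10⁻⁹) = 6.471×10⁻¹⁹ J.
Energy delivered: (1.18 W)(210 s) = 247.8 J.
Photons incident: 247.8 / 6.471×10⁻¹⁹ = 3.829×10²⁰, i.e. 3.829×10²⁰/6.022×10²³ = 6.358×10⁻⁴ mol.
Fraction absorbed: 1 − 10^(−0.429) = 0.6276.
Photons absorbed: 0.6276 × 6.358×10⁻⁴ = 3.990×10⁻⁴ mol.
Product: Φ × n_abs = 0.39 × 3.990×10⁻⁴ = 1.556×10⁻⁴ mol.
Mass: 1.556×10⁻⁴ × 28.00 = 0.004357 g = 4.36 mg.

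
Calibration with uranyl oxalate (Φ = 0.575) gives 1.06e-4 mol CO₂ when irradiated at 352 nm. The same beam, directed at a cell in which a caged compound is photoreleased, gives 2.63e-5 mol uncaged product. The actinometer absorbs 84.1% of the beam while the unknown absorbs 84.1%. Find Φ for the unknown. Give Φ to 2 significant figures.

Φ = 0.14

Photons absorbed by the actinometer: 1.06e-4 / 0.575 = 1.843e-4 mol.
Incident flux: 1.843e-4 / 0.841 = 2.191e-4 einstein.
Absorbed by unknown: 0.841 × 2.191e-4 = 1.843e-4 mol.
Φ(unknown) = 2.63e-5 / 1.843e-4 = 0.14.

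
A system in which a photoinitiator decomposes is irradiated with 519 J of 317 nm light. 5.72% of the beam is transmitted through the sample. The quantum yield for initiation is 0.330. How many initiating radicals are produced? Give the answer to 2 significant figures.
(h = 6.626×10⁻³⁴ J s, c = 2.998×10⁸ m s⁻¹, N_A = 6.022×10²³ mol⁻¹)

2.6×10²⁰ initiating radicals

Photon energy at 317 nm: hc/λ = (6.626×10⁻³⁴)(2.998×10⁸)/(317×10⁻⁹) = 6.266×10⁻¹⁹ J.
Photons incident: 519 / 6.266×10⁻¹⁹ = 8.283×10²⁰, i.e. 8.283×10²⁰/6.022×10²³ = 0.001375 mol.
Fraction absorbed: 1 − 5.72/100 = 0.9428.
Photons absorbed: 0.9428 × 0.001375 = 0.001296 mol.
Product: Φ × n_abs = 0.330 × 0.001296 = 4.277×10⁻⁴ mol.
As a count: 4.277×10⁻⁴ × 6.022×10²³ = 2.6×10²⁰.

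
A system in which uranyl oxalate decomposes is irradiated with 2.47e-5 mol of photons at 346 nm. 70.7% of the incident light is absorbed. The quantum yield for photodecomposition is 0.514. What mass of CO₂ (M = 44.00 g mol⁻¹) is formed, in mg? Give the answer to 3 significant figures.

0.395 mg

Photons absorbed: 0.707 × 2.47e-5 = 1.746e-5 mol.
Product: Φ × n_abs = 0.514 × 1.746e-5 = 8.974e-6 mol.
Mass: 8.974e-6 × 44.00 = 3.949e-4 g = 0.395 mg.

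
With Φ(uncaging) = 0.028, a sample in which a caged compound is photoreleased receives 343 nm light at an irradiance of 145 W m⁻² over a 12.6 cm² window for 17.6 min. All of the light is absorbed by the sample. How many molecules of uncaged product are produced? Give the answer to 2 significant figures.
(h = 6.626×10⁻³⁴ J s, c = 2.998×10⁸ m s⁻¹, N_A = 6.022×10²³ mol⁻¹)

9.3×10¹⁸ molecules

Photon energy at 343 nm: hc/λ = (6.626×10⁻³⁴)(2.998×10⁸)/(343×10⁻⁹) = 5.791×10⁻¹⁹ J.
Energy delivered: (145 W m⁻²)(12.6×10⁻⁴ m²)(1056 s) = 192.9 J.
Photons incident: 192.9 / 5.791×10⁻¹⁹ = 3.331×10²⁰, i.e. 3.331×10²⁰/6.022×10²³ = 5.531×10⁻⁴ mol.
Product: Φ × n_abs = 0.028 × 5.531×10⁻⁴ = 1.549×10⁻⁵ mol.
As a count: 1.549×10⁻⁵ × 6.022×10²³ = 9.3×10¹⁸.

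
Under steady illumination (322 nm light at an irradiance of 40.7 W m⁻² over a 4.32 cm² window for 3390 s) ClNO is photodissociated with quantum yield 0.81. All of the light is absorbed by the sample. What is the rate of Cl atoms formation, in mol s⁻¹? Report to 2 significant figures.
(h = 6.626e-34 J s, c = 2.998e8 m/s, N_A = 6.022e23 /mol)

3.8e-8 mol s⁻¹

Photon energy at 322 nm: hc/λ = (6.626e-34)(2.998e8)/(322e-9) = 6.169e-19 J.
Energy delivered: (40.7 W m⁻²)(4.32e-4 m²)(3390 s) = 59.60 J.
Photons incident: 59.60 / 6.169e-19 = 9.661e19, i.e. 9.661e19/6.022e23 = 1.604e-4 mol.
Product formed: 0.81 × 1.604e-4 = 1.299e-4 mol.
Rate: 1.299e-4 / 3390 s = 3.8e-8 mol s⁻¹.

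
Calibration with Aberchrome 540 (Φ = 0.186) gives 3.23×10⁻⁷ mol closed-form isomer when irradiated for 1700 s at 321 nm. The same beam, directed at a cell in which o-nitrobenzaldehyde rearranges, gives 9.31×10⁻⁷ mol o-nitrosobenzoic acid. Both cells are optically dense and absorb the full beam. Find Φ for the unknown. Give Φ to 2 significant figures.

Photons absorbed by the actinometer: 3.23×10⁻⁷ / 0.186 = 1.737×10⁻⁶ mol.
Φ(unknown) = 9.31×10⁻⁷ / 1.737×10⁻⁶ = 0.54.

Φ = 0.54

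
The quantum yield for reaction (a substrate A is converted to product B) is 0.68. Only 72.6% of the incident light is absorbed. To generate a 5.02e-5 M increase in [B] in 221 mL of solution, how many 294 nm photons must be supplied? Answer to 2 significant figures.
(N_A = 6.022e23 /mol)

Product: (5.02e-5 M)(0.221 L) = 1.109e-5 mol.
Photons that must be absorbed: 1.109e-5 / 0.68 = 1.631e-5 mol.
Incident photons needed: 1.631e-5 / 0.726 = 2.247e-5 mol.
Photon count: 2.247e-5 × 6.022e23 = 1.4e19.

1.4e19 photons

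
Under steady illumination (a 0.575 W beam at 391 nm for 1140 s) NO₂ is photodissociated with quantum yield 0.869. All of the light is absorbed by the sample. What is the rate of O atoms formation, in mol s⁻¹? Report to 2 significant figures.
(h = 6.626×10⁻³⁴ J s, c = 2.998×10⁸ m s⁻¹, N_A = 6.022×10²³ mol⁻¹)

1.6×10⁻⁶ mol s⁻¹

Photon energy at 391 nm: hc/λ = (6.626×10⁻³⁴)(2.998×10⁸)/(391×10⁻⁹) = 5.080×10⁻¹⁹ J.
Energy delivered: (0.575 W)(1140 s) = 655.5 J.
Photons incident: 655.5 / 5.080×10⁻¹⁹ = 1.290×10²¹, i.e. 1.290×10²¹/6.022×10²³ = 0.002142 mol.
Product formed: 0.869 × 0.002142 = 0.001861 mol.
Rate: 0.001861 / 1140 s = 1.6×10⁻⁶ mol s⁻¹.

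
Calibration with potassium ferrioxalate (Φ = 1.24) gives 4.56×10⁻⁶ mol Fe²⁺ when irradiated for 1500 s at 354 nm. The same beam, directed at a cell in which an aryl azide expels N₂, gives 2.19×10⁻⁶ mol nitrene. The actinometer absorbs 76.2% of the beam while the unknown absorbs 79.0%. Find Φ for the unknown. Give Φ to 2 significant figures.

Photons absorbed by the actinometer: 4.56×10⁻⁶ / 1.24 = 3.677×10⁻⁶ mol.
Incident flux: 3.677×10⁻⁶ / 0.762 = 4.825×10⁻⁶ einstein.
Absorbed by unknown: 0.790 × 4.825×10⁻⁶ = 3.812×10⁻⁶ mol.
Φ(unknown) = 2.19×10⁻⁶ / 3.812×10⁻⁶ = 0.57.

Φ = 0.57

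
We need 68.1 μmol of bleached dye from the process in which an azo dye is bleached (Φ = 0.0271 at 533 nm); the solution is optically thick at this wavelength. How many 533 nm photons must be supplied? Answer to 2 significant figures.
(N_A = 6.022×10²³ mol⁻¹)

1.5×10²¹ photons

Product: 68.1 μmol = 6.81×10⁻⁵ mol.
Photons that must be absorbed: 6.81×10⁻⁵ / 0.0271 = 0.002513 mol.
Photon count: 0.002513 × 6.022×10²³ = 1.5×10²¹.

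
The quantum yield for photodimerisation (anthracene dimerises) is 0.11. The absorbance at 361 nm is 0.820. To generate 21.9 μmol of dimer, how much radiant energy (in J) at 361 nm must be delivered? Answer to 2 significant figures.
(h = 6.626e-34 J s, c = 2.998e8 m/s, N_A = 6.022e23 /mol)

Product: 21.9 μmol = 2.19e-5 mol.
Photons that must be absorbed: 2.19e-5 / 0.11 = 1.991e-4 mol.
Fraction absorbed: 1 − 10^(−0.820) = 0.8486.
Incident photons needed: 1.991e-4 / 0.8486 = 2.346e-4 mol.
Photon energy: hc/λ = 5.503e-19 J; per mole, 3.314e5 J mol⁻¹.
Energy required: 2.346e-4 × 3.314e5 = 78 J.

78 J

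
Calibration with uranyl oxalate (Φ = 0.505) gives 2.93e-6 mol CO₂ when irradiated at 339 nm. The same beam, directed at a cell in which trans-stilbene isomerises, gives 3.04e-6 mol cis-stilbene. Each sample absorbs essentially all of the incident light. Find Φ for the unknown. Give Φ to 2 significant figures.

Φ = 0.52

Photons absorbed by the actinometer: 2.93e-6 / 0.505 = 5.802e-6 mol.
Φ(unknown) = 3.04e-6 / 5.802e-6 = 0.52.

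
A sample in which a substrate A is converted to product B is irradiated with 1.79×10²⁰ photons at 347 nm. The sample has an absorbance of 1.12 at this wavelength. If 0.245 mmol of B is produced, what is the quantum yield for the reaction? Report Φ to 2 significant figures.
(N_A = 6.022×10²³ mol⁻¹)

Φ = 0.89

Product: 0.245 mmol = 2.45×10⁻⁴ mol.
Moles of photons: 1.79×10²⁰ / 6.022×10²³ = 2.972×10⁻⁴ mol.
Fraction absorbed: 1 − 10^(−1.12) = 0.9241.
Photons absorbed: 0.9241 × 2.972×10⁻⁴ = 2.746×10⁻⁴ mol.
Φ = 2.45×10⁻⁴ mol / 2.746×10⁻⁴ mol photons = 0.89.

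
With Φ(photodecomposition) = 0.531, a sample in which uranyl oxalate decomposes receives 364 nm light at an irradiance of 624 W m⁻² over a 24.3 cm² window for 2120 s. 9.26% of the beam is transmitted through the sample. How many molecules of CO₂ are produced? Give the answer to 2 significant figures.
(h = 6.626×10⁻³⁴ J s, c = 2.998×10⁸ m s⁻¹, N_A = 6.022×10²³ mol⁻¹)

2.8×10²¹ molecules

Photon energy at 364 nm: hc/λ = (6.626×10⁻³⁴)(2.998×10⁸)/(364×10⁻⁹) = 5.457×10⁻¹⁹ J.
Energy delivered: (624 W m⁻²)(24.3×10⁻⁴ m²)(2120 s) = 3215 J.
Photons incident: 3215 / 5.457×10⁻¹⁹ = 5.892×10²¹, i.e. 5.892×10²¹/6.022×10²³ = 0.009784 mol.
Fraction absorbed: 1 − 9.26/100 = 0.9074.
Photons absorbed: 0.9074 × 0.009784 = 0.008878 mol.
Product: Φ × n_abs = 0.531 × 0.008878 = 0.004714 mol.
As a count: 0.004714 × 6.022×10²³ = 2.8×10²¹.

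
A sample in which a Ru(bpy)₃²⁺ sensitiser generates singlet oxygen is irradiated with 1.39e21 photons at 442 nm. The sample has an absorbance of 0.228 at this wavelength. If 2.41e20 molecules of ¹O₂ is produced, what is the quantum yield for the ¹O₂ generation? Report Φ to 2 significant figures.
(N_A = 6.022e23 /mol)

Product: 2.41e20 / 6.022e23 = 4.002e-4 mol.
Moles of photons: 1.39e21 / 6.022e23 = 0.002308 mol.
Fraction absorbed: 1 − 10^(−0.228) = 0.4084.
Photons absorbed: 0.4084 × 0.002308 = 9.426e-4 mol.
Φ = 4.002e-4 mol / 9.426e-4 mol photons = 0.42.

Φ = 0.42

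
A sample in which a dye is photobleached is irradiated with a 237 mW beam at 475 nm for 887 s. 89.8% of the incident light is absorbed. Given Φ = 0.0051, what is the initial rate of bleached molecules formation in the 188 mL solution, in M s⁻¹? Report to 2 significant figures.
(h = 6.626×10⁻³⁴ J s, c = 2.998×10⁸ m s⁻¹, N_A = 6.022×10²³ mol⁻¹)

Photon energy at 475 nm: hc/λ = (6.626×10⁻³⁴)(2.998×10⁸)/(475×10⁻⁹) = 4.182×10⁻¹⁹ J.
Energy delivered: (237 mW)(887 s) = 210.2 J.
Photons incident: 210.2 / 4.182×10⁻¹⁹ = 5.026×10²⁰, i.e. 5.026×10²⁰/6.022×10²³ = 8.346×10⁻⁴ mol.
Photons absorbed: 0.898 × 8.346×10⁻⁴ = 7.495×10⁻⁴ mol.
Product formed: 0.0051 × 7.495×10⁻⁴ = 3.822×10⁻⁶ mol.
Rate: 3.822×10⁻⁶ mol / (887 s × 0.188 L) = 2.3×10⁻⁸ M s⁻¹.

2.3×10⁻⁸ M s⁻¹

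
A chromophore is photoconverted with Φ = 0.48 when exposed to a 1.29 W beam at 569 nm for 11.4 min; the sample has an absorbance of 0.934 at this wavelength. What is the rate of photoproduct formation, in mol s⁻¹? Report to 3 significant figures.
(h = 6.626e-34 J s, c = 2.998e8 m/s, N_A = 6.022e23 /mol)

Photon energy at 569 nm: hc/λ = (6.626e-34)(2.998e8)/(569e-9) = 3.491e-19 J.
Energy delivered: (1.29 W)(684 s) = 882.4 J.
Photons incident: 882.4 / 3.491e-19 = 2.528e21, i.e. 2.528e21/6.022e23 = 0.004198 mol.
Fraction absorbed: 1 − 10^(−0.934) = 0.8836.
Photons absorbed: 0.8836 × 0.004198 = 0.003709 mol.
Product formed: 0.48 × 0.003709 = 0.001780 mol.
Rate: 0.001780 / 684 s = 2.60e-6 mol s⁻¹.

2.60e-6 mol s⁻¹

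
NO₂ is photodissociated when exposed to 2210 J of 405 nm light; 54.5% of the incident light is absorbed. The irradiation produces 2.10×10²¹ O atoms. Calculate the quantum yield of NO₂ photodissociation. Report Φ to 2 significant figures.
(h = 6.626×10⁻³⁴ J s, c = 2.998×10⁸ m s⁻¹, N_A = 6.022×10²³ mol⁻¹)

Φ = 0.86

Product: 2.10×10²¹ / 6.022×10²³ = 0.003487 mol.
Photon energy at 405 nm: hc/λ = (6.626×10⁻³⁴)(2.998×10⁸)/(405×10⁻⁹) = 4.905×10⁻¹⁹ J.
Photons incident: 2210 / 4.905×10⁻¹⁹ = 4.506×10²¹, i.e. 4.506×10²¹/6.022×10²³ = 0.007483 mol.
Photons absorbed: 0.545 × 0.007483 = 0.004078 mol.
Φ = 0.003487 mol / 0.004078 mol photons = 0.86.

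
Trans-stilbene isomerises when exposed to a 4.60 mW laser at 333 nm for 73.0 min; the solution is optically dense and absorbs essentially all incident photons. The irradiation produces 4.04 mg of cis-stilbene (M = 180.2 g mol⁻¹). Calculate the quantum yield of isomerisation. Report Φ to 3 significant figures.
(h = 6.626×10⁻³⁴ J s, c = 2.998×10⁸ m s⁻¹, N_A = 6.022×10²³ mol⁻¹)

Product: 4.04 mg / 180.2 g mol⁻¹ = 2.242×10⁻⁵ mol.
Photon energy at 333 nm: hc/λ = (6.626×10⁻³⁴)(2.998×10⁸)/(333×10⁻⁹) = 5.965×10⁻¹⁹ J.
Energy delivered: (4.60 mW)(4380 s) = 20.15 J.
Photons incident: 20.15 / 5.965×10⁻¹⁹ = 3.378×10¹⁹, i.e. 3.378×10¹⁹/6.022×10²³ = 5.609×10⁻⁵ mol.
Φ = 2.242×10⁻⁵ mol / 5.609×10⁻⁵ mol photons = 0.400.

Φ = 0.400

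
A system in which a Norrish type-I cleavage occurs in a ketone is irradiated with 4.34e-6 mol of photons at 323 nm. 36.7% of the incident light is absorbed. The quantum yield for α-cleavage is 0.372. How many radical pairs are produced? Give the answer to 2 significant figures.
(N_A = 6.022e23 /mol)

Photons absorbed: 0.367 × 4.34e-6 = 1.593e-6 mol.
Product: Φ × n_abs = 0.372 × 1.593e-6 = 5.926e-7 mol.
As a count: 5.926e-7 × 6.022e23 = 3.6e17.

3.6e17 radical pairs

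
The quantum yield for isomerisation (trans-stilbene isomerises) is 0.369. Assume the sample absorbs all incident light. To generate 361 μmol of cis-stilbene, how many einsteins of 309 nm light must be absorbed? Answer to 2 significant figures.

Product: 361 μmol = 3.61e-4 mol.
Photons that must be absorbed: 3.61e-4 / 0.369 = 9.783e-4 mol.

9.8e-4 einstein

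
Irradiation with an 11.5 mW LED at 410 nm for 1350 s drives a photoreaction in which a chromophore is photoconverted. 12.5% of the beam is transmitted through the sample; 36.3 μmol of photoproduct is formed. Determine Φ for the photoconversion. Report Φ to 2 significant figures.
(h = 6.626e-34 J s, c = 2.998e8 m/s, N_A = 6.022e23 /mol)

Φ = 0.78

Product: 36.3 μmol = 3.63e-5 mol.
Photon energy at 410 nm: hc/λ = (6.626e-34)(2.998e8)/(410e-9) = 4.845e-19 J.
Energy delivered: (11.5 mW)(1350 s) = 15.53 J.
Photons incident: 15.53 / 4.845e-19 = 3.205e19, i.e. 3.205e19/6.022e23 = 5.322e-5 mol.
Fraction absorbed: 1 − 12.5/100 = 0.8750.
Photons absorbed: 0.8750 × 5.322e-5 = 4.657e-5 mol.
Φ = 3.63e-5 mol / 4.657e-5 mol photons = 0.78.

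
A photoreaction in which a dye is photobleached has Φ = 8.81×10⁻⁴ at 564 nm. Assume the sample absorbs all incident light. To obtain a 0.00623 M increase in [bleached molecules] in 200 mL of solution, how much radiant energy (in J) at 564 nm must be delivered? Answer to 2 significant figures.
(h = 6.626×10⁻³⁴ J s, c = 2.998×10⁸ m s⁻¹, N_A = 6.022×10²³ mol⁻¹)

Product: (0.00623 M)(0.2 L) = 0.001246 mol.
Photons that must be absorbed: 0.001246 / 8.81×10⁻⁴ = 1.414 mol.
Photon energy: hc/λ = 3.522×10⁻¹⁹ J; per mole, 2.121×10⁵ J mol⁻¹.
Energy required: 1.414 × 2.121×10⁵ = 3.0×10⁵ J.

3.0×10⁵ J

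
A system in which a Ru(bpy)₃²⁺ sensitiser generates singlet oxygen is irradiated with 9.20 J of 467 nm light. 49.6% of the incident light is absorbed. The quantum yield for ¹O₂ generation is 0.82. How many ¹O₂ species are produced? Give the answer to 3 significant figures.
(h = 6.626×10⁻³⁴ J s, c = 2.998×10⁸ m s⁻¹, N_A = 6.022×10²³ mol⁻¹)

Photon energy at 467 nm: hc/λ = (6.626×10⁻³⁴)(2.998×10⁸)/(467×10⁻⁹) = 4.254×10⁻¹⁹ J.
Photons incident: 9.20 / 4.254×10⁻¹⁹ = 2.163×10¹⁹, i.e. 2.163×10¹⁹/6.022×10²³ = 3.592×10⁻⁵ mol.
Photons absorbed: 0.496 × 3.592×10⁻⁵ = 1.782×10⁻⁵ mol.
Product: Φ × n_abs = 0.82 × 1.782×10⁻⁵ = 1.461×10⁻⁵ mol.
As a count: 1.461×10⁻⁵ × 6.022×10²³ = 8.80×10¹⁸.

8.80×10¹⁸ species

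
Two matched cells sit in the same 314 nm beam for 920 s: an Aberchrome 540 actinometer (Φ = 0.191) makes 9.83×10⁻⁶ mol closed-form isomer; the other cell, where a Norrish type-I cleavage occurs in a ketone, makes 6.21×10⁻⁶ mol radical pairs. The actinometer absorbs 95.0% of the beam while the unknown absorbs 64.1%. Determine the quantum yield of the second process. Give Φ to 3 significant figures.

Photons absorbed by the actinometer: 9.83×10⁻⁶ / 0.191 = 5.147×10⁻⁵ mol.
Incident flux: 5.147×10⁻⁵ / 0.950 = 5.418×10⁻⁵ einstein.
Absorbed by unknown: 0.641 × 5.418×10⁻⁵ = 3.473×10⁻⁵ mol.
Φ(unknown) = 6.21×10⁻⁶ / 3.473×10⁻⁵ = 0.179.

Φ = 0.179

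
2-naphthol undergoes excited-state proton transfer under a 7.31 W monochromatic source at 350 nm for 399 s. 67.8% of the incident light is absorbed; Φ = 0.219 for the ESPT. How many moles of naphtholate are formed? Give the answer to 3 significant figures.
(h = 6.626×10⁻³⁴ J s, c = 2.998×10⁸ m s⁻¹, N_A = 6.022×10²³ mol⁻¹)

0.00127 mol

Photon energy at 350 nm: hc/λ = (6.626×10⁻³⁴)(2.998×10⁸)/(350×10⁻⁹) = 5.676×10⁻¹⁹ J.
Energy delivered: (7.31 W)(399 s) = 2917 J.
Photons incident: 2917 / 5.676×10⁻¹⁹ = 5.139×10²¹, i.e. 5.139×10²¹/6.022×10²³ = 0.008534 mol.
Photons absorbed: 0.678 × 0.008534 = 0.005786 mol.
Product: Φ × n_abs = 0.219 × 0.005786 = 0.001267 mol.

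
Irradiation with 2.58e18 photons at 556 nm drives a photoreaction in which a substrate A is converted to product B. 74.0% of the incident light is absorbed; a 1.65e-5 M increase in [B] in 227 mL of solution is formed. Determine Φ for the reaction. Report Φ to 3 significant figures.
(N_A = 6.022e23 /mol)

Φ = 1.18

Product: (1.65e-5 M)(0.227 L) = 3.746e-6 mol.
Moles of photons: 2.58e18 / 6.022e23 = 4.284e-6 mol.
Photons absorbed: 0.740 × 4.284e-6 = 3.170e-6 mol.
Φ = 3.746e-6 mol / 3.170e-6 mol photons = 1.18.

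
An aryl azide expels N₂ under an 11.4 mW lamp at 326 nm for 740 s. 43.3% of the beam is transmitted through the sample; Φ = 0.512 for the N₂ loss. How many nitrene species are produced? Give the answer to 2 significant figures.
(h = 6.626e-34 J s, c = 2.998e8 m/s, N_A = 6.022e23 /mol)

Photon energy at 326 nm: hc/λ = (6.626e-34)(2.998e8)/(326e-9) = 6.093e-19 J.
Energy delivered: (11.4 mW)(740 s) = 8.436 J.
Photons incident: 8.436 / 6.093e-19 = 1.385e19, i.e. 1.385e19/6.022e23 = 2.300e-5 mol.
Fraction absorbed: 1 − 43.3/100 = 0.5670.
Photons absorbed: 0.5670 × 2.300e-5 = 1.304e-5 mol.
Product: Φ × n_abs = 0.512 × 1.304e-5 = 6.676e-6 mol.
As a count: 6.676e-6 × 6.022e23 = 4.0e18.

4.0e18 species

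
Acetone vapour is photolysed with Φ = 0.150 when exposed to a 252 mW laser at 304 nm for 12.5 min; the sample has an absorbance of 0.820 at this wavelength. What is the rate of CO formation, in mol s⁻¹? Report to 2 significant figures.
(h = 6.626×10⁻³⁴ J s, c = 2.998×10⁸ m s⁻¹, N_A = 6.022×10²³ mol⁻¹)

8.2×10⁻⁸ mol s⁻¹

Photon energy at 304 nm: hc/λ = (6.626×10⁻³⁴)(2.998×10⁸)/(304×10⁻⁹) = 6.534×10⁻¹⁹ J.
Energy delivered: (252 mW)(750 s) = 189.0 J.
Photons incident: 189.0 / 6.534×10⁻¹⁹ = 2.893×10²⁰, i.e. 2.893×10²⁰/6.022×10²³ = 4.804×10⁻⁴ mol.
Fraction absorbed: 1 − 10^(−0.820) = 0.8486.
Photons absorbed: 0.8486 × 4.804×10⁻⁴ = 4.077×10⁻⁴ mol.
Product formed: 0.150 × 4.077×10⁻⁴ = 6.115×10⁻⁵ mol.
Rate: 6.115×10⁻⁵ / 750 s = 8.2×10⁻⁸ mol s⁻¹.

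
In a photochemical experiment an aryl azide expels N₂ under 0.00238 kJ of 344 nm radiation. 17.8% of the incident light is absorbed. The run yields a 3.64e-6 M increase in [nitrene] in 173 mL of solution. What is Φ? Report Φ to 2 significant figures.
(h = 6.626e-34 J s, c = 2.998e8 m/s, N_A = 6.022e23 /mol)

Product: (3.64e-6 M)(0.173 L) = 6.297e-7 mol.
Photon energy at 344 nm: hc/λ = (6.626e-34)(2.998e8)/(344e-9) = 5.775e-19 J.
Incident energy: 0.00238 kJ = 2.38 J.
Photons incident: 2.38 / 5.775e-19 = 4.121e18, i.e. 4.121e18/6.022e23 = 6.843e-6 mol.
Photons absorbed: 0.178 × 6.843e-6 = 1.218e-6 mol.
Φ = 6.297e-7 mol / 1.218e-6 mol photons = 0.52.

Φ = 0.52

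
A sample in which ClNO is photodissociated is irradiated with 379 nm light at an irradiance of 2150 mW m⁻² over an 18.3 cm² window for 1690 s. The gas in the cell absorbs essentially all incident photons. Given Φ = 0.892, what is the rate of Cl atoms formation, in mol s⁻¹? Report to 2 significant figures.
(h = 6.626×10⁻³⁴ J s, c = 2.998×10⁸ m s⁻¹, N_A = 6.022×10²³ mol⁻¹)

1.1×10⁻⁸ mol s⁻¹

Photon energy at 379 nm: hc/λ = (6.626×10⁻³⁴)(2.998×10⁸)/(379×10⁻⁹) = 5.241×10⁻¹⁹ J.
Energy delivered: (2150 mW m⁻²)(18.3×10⁻⁴ m²)(1690 s) = 6.649 J.
Photons incident: 6.649 / 5.241×10⁻¹⁹ = 1.269×10¹⁹, i.e. 1.269×10¹⁹/6.022×10²³ = 2.107×10⁻⁵ mol.
Product formed: 0.892 × 2.107×10⁻⁵ = 1.879×10⁻⁵ mol.
Rate: 1.879×10⁻⁵ / 1690 s = 1.1×10⁻⁸ mol s⁻¹.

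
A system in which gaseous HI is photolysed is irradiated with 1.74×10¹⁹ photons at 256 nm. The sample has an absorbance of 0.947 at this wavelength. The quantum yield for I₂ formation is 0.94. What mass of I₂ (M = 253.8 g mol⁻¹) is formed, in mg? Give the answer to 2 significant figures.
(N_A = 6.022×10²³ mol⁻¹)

6.1 mg

Moles of photons: 1.74×10¹⁹ / 6.022×10²³ = 2.889×10⁻⁵ mol.
Fraction absorbed: 1 − 10^(−0.947) = 0.8870.
Photons absorbed: 0.8870 × 2.889×10⁻⁵ = 2.563×10⁻⁵ mol.
Product: Φ × n_abs = 0.94 × 2.563×10⁻⁵ = 2.409×10⁻⁵ mol.
Mass: 2.409×10⁻⁵ × 253.8 = 0.006114 g = 6.1 mg.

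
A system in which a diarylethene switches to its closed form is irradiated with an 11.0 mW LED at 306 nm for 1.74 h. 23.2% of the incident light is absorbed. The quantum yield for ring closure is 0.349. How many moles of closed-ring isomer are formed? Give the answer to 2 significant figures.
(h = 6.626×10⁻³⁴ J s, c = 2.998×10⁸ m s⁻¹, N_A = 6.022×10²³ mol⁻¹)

Photon energy at 306 nm: hc/λ = (6.626×10⁻³⁴)(2.998×10⁸)/(306×10⁻⁹) = 6.492×10⁻¹⁹ J.
Energy delivered: (11.0 mW)(6264 s) = 68.90 J.
Photons incident: 68.90 / 6.492×10⁻¹⁹ = 1.061×10²⁰, i.e. 1.061×10²⁰/6.022×10²³ = 1.762×10⁻⁴ mol.
Photons absorbed: 0.232 × 1.762×10⁻⁴ = 4.088×10⁻⁵ mol.
Product: Φ × n_abs = 0.349 × 4.088×10⁻⁵ = 1.427×10⁻⁵ mol.

1.4×10⁻⁵ mol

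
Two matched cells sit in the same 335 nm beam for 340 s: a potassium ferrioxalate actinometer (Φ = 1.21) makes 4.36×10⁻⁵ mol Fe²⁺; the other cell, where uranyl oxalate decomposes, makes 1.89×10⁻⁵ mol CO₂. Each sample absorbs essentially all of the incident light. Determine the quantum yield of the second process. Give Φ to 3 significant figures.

Φ = 0.525

Photons absorbed by the actinometer: 4.36×10⁻⁵ / 1.21 = 3.603×10⁻⁵ mol.
Φ(unknown) = 1.89×10⁻⁵ / 3.603×10⁻⁵ = 0.525.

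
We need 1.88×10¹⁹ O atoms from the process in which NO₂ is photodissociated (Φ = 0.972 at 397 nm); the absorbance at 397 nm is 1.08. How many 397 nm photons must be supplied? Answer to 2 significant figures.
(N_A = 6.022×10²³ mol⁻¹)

2.1×10¹⁹ photons

Product: 1.88×10¹⁹ / 6.022×10²³ = 3.122×10⁻⁵ mol.
Photons that must be absorbed: 3.122×10⁻⁵ / 0.972 = 3.212×10⁻⁵ mol.
Fraction absorbed: 1 − 10^(−1.08) = 0.9168.
Incident photons needed: 3.212×10⁻⁵ / 0.9168 = 3.503×10⁻⁵ mol.
Photon count: 3.503×10⁻⁵ × 6.022×10²³ = 2.1×10¹⁹.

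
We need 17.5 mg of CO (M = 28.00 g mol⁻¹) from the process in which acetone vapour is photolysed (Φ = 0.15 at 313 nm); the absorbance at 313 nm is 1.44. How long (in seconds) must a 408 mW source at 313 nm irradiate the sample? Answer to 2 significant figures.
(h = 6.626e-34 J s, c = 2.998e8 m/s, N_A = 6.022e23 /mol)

t ≈ 4100 s

Product: 17.5 mg / 28.00 g mol⁻¹ = 6.250e-4 mol.
Photons that must be absorbed: 6.250e-4 / 0.15 = 0.004167 mol.
Fraction absorbed: 1 − 10^(−1.44) = 0.9637.
Incident photons needed: 0.004167 / 0.9637 = 0.004324 mol.
Photon energy: hc/λ = 6.347e-19 J; per mole, 3.822e5 J mol⁻¹.
Energy required: 0.004324 × 3.822e5 = 1653 J.
Time: 1653 J / 0.408 W = 4100 s.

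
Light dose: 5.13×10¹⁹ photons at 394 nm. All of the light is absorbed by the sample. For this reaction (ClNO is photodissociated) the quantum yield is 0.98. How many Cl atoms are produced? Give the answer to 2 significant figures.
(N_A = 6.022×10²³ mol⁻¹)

5.0×10¹⁹ atoms

Moles of photons: 5.13×10¹⁹ / 6.022×10²³ = 8.519×10⁻⁵ mol.
Product: Φ × n_abs = 0.98 × 8.519×10⁻⁵ = 8.349×10⁻⁵ mol.
As a count: 8.349×10⁻⁵ × 6.022×10²³ = 5.0×10¹⁹.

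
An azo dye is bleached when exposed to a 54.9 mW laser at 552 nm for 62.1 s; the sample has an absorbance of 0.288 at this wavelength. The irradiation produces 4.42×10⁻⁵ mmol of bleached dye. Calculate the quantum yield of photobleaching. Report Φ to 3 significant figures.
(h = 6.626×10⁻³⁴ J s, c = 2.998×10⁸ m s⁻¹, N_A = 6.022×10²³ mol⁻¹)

Φ = 0.00580

Product: 4.42×10⁻⁵ mmol = 4.42×10⁻⁸ mol.
Photon energy at 552 nm: hc/λ = (6.626×10⁻³⁴)(2.998×10⁸)/(552×10⁻⁹) = 3.599×10⁻¹⁹ J.
Energy delivered: (54.9 mW)(62.1 s) = 3.409 J.
Photons incident: 3.409 / 3.599×10⁻¹⁹ = 9.472×10¹⁸, i.e. 9.472×10¹⁸/6.022×10²³ = 1.573×10⁻⁵ mol.
Fraction absorbed: 1 − 10^(−0.288) = 0.4848.
Photons absorbed: 0.4848 × 1.573×10⁻⁵ = 7.626×10⁻⁶ mol.
Φ = 4.42×10⁻⁸ mol / 7.626×10⁻⁶ mol photons = 0.00580.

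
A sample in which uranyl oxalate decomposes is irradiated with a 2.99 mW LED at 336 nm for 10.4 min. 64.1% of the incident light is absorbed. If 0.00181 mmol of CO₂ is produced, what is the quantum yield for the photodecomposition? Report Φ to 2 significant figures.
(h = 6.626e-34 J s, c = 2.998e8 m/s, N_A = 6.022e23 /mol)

Product: 0.00181 mmol = 1.81e-6 mol.
Photon energy at 336 nm: hc/λ = (6.626e-34)(2.998e8)/(336e-9) = 5.912e-19 J.
Energy delivered: (2.99 mW)(624 s) = 1.866 J.
Photons incident: 1.866 / 5.912e-19 = 3.156e18, i.e. 3.156e18/6.022e23 = 5.241e-6 mol.
Photons absorbed: 0.641 × 5.241e-6 = 3.359e-6 mol.
Φ = 1.81e-6 mol / 3.359e-6 mol photons = 0.54.

Φ = 0.54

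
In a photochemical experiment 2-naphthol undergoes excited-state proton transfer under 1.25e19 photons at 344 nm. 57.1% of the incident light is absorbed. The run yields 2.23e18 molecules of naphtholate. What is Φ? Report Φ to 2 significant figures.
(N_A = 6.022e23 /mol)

Φ = 0.31

Product: 2.23e18 / 6.022e23 = 3.703e-6 mol.
Moles of photons: 1.25e19 / 6.022e23 = 2.076e-5 mol.
Photons absorbed: 0.571 × 2.076e-5 = 1.185e-5 mol.
Φ = 3.703e-6 mol / 1.185e-5 mol photons = 0.31.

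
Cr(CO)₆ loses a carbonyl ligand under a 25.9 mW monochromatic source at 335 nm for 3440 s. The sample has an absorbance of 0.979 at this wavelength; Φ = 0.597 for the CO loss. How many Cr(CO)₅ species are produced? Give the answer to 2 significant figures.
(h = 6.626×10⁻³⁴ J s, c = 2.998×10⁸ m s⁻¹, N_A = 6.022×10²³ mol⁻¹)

8.0×10¹⁹ species

Photon energy at 335 nm: hc/λ = (6.626×10⁻³⁴)(2.998×10⁸)/(335×10⁻⁹) = 5.930×10⁻¹⁹ J.
Energy delivered: (25.9 mW)(3440 s) = 89.10 J.
Photons incident: 89.10 / 5.930×10⁻¹⁹ = 1.503×10²⁰, i.e. 1.503×10²⁰/6.022×10²³ = 2.496×10⁻⁴ mol.
Fraction absorbed: 1 − 10^(−0.979) = 0.8950.
Photons absorbed: 0.8950 × 2.496×10⁻⁴ = 2.234×10⁻⁴ mol.
Product: Φ × n_abs = 0.597 × 2.234×10⁻⁴ = 1.334×10⁻⁴ mol.
As a count: 1.334×10⁻⁴ × 6.022×10²³ = 8.0×10¹⁹.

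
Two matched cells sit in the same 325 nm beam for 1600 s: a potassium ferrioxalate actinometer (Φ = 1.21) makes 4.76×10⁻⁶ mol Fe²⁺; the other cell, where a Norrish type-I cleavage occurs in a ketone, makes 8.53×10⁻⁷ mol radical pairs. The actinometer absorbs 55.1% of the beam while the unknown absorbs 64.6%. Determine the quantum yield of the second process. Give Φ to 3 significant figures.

Φ = 0.185

Photons absorbed by the actinometer: 4.76×10⁻⁶ / 1.21 = 3.934×10⁻⁶ mol.
Incident flux: 3.934×10⁻⁶ / 0.551 = 7.140×10⁻⁶ einstein.
Absorbed by unknown: 0.646 × 7.140×10⁻⁶ = 4.612×10⁻⁶ mol.
Φ(unknown) = 8.53×10⁻⁷ / 4.612×10⁻⁶ = 0.185.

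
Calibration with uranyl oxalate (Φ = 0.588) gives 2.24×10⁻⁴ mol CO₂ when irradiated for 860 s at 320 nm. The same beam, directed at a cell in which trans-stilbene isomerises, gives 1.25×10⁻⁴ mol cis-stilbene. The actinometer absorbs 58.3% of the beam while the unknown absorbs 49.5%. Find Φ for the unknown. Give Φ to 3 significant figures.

Photons absorbed by the actinometer: 2.24×10⁻⁴ / 0.588 = 3.810×10⁻⁴ mol.
Incident flux: 3.810×10⁻⁴ / 0.583 = 6.535×10⁻⁴ einstein.
Absorbed by unknown: 0.495 × 6.535×10⁻⁴ = 3.235×10⁻⁴ mol.
Φ(unknown) = 1.25×10⁻⁴ / 3.235×10⁻⁴ = 0.386.

Φ = 0.386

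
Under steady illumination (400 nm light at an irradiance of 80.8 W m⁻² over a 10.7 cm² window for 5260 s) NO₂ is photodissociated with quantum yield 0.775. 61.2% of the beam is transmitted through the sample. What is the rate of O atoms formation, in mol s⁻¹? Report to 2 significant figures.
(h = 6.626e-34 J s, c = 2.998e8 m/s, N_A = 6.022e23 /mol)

8.7e-8 mol s⁻¹

Photon energy at 400 nm: hc/λ = (6.626e-34)(2.998e8)/(400e-9) = 4.966e-19 J.
Energy delivered: (80.8 W m⁻²)(10.7e-4 m²)(5260 s) = 454.8 J.
Photons incident: 454.8 / 4.966e-19 = 9.158e20, i.e. 9.158e20/6.022e23 = 0.001521 mol.
Fraction absorbed: 1 − 61.2/100 = 0.3880.
Photons absorbed: 0.3880 × 0.001521 = 5.901e-4 mol.
Product formed: 0.775 × 5.901e-4 = 4.573e-4 mol.
Rate: 4.573e-4 / 5260 s = 8.7e-8 mol s⁻¹.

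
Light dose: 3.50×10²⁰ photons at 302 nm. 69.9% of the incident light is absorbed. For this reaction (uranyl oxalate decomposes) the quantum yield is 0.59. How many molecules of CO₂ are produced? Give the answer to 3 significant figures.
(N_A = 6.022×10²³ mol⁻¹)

1.44×10²⁰ molecules

Moles of photons: 3.50×10²⁰ / 6.022×10²³ = 5.812×10⁻⁴ mol.
Photons absorbed: 0.699 × 5.812×10⁻⁴ = 4.063×10⁻⁴ mol.
Product: Φ × n_abs = 0.59 × 4.063×10⁻⁴ = 2.397×10⁻⁴ mol.
As a count: 2.397×10⁻⁴ × 6.022×10²³ = 1.44×10²⁰.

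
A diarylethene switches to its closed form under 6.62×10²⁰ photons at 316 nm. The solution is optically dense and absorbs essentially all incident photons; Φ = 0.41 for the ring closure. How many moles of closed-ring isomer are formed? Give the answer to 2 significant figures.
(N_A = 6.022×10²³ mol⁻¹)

4.5×10⁻⁴ mol

Moles of photons: 6.62×10²⁰ / 6.022×10²³ = 0.001099 mol.
Product: Φ × n_abs = 0.41 × 0.001099 = 4.506×10⁻⁴ mol.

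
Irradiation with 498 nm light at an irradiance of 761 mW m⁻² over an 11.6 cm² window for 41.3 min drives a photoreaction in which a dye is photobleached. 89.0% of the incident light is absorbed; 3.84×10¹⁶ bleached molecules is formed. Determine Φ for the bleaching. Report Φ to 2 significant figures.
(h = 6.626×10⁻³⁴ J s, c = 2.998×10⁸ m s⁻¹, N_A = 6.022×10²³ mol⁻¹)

Φ = 0.0079

Product: 3.84×10¹⁶ / 6.022×10²³ = 6.377×10⁻⁸ mol.
Photon energy at 498 nm: hc/λ = (6.626×10⁻³⁴)(2.998×10⁸)/(498×10⁻⁹) = 3.989×10⁻¹⁹ J.
Energy delivered: (761 mW m⁻²)(11.6×10⁻⁴ m²)(2478 s) = 2.187 J.
Photons incident: 2.187 / 3.989×10⁻¹⁹ = 5.483×10¹⁸, i.e. 5.483×10¹⁸/6.022×10²³ = 9.105×10⁻⁶ mol.
Photons absorbed: 0.890 × 9.105×10⁻⁶ = 8.103×10⁻⁶ mol.
Φ = 6.377×10⁻⁸ mol / 8.103×10⁻⁶ mol photons = 0.0079.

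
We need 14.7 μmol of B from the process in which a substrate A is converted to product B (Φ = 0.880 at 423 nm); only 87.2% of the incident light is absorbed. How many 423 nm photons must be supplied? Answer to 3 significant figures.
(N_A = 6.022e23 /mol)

1.15e19 photons

Product: 14.7 μmol = 1.47e-5 mol.
Photons that must be absorbed: 1.47e-5 / 0.880 = 1.670e-5 mol.
Incident photons needed: 1.670e-5 / 0.872 = 1.915e-5 mol.
Photon count: 1.915e-5 × 6.022e23 = 1.15e19.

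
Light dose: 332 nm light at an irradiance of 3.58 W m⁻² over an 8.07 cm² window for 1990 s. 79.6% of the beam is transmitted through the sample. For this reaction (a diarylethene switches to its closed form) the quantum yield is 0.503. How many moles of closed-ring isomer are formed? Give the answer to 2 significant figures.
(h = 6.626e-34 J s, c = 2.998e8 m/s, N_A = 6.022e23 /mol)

Photon energy at 332 nm: hc/λ = (6.626e-34)(2.998e8)/(332e-9) = 5.983e-19 J.
Energy delivered: (3.58 W m⁻²)(8.07e-4 m²)(1990 s) = 5.749 J.
Photons incident: 5.749 / 5.983e-19 = 9.609e18, i.e. 9.609e18/6.022e23 = 1.596e-5 mol.
Fraction absorbed: 1 − 79.6/100 = 0.2040.
Photons absorbed: 0.2040 × 1.596e-5 = 3.256e-6 mol.
Product: Φ × n_abs = 0.503 × 3.256e-6 = 1.638e-6 mol.

1.6e-6 mol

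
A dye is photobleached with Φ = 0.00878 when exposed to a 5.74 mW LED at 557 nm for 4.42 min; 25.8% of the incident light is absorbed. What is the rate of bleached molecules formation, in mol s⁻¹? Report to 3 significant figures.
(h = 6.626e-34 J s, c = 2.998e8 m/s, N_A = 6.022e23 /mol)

6.05e-11 mol s⁻¹

Photon energy at 557 nm: hc/λ = (6.626e-34)(2.998e8)/(557e-9) = 3.566e-19 J.
Energy delivered: (5.74 mW)(265.2 s) = 1.522 J.
Photons incident: 1.522 / 3.566e-19 = 4.268e18, i.e. 4.268e18/6.022e23 = 7.087e-6 mol.
Photons absorbed: 0.258 × 7.087e-6 = 1.828e-6 mol.
Product formed: 0.00878 × 1.828e-6 = 1.605e-8 mol.
Rate: 1.605e-8 / 265.2 s = 6.05e-11 mol s⁻¹.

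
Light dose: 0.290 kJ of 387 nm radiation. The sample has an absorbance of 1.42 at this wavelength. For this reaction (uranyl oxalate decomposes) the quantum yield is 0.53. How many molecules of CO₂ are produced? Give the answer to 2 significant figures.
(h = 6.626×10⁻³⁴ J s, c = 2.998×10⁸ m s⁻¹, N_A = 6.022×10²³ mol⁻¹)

2.9×10²⁰ molecules

Photon energy at 387 nm: hc/λ = (6.626×10⁻³⁴)(2.998×10⁸)/(387×10⁻⁹) = 5.133×10⁻¹⁹ J.
Incident energy: 0.290 kJ = 290 J.
Photons incident: 290 / 5.133×10⁻¹⁹ = 5.650×10²⁰, i.e. 5.650×10²⁰/6.022×10²³ = 9.382×10⁻⁴ mol.
Fraction absorbed: 1 − 10^(−1.42) = 0.9620.
Photons absorbed: 0.9620 × 9.382×10⁻⁴ = 9.025×10⁻⁴ mol.
Product: Φ × n_abs = 0.53 × 9.025×10⁻⁴ = 4.783×10⁻⁴ mol.
As a count: 4.783×10⁻⁴ × 6.022×10²³ = 2.9×10²⁰.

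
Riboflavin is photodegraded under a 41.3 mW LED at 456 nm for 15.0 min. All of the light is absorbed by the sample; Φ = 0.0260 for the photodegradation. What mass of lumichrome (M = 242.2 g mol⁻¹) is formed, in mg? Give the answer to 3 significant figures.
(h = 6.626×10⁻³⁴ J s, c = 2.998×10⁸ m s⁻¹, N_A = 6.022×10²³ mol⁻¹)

Photon energy at 456 nm: hc/λ = (6.626×10⁻³⁴)(2.998×10⁸)/(456×10⁻⁹) = 4.356×10⁻¹⁹ J.
Energy delivered: (41.3 mW)(900 s) = 37.17 J.
Photons incident: 37.17 / 4.356×10⁻¹⁹ = 8.533×10¹⁹, i.e. 8.533×10¹⁹/6.022×10²³ = 1.417×10⁻⁴ mol.
Product: Φ × n_abs = 0.0260 × 1.417×10⁻⁴ = 3.684×10⁻⁶ mol.
Mass: 3.684×10⁻⁶ × 242.2 = 8.923×10⁻⁴ g = 0.892 mg.

0.892 mg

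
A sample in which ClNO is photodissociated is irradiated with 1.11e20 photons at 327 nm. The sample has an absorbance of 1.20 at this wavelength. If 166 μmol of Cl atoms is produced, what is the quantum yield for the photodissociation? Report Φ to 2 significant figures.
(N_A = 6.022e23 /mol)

Φ = 0.96

Product: 166 μmol = 1.66e-4 mol.
Moles of photons: 1.11e20 / 6.022e23 = 1.843e-4 mol.
Fraction absorbed: 1 − 10^(−1.20) = 0.9369.
Photons absorbed: 0.9369 × 1.843e-4 = 1.727e-4 mol.
Φ = 1.66e-4 mol / 1.727e-4 mol photons = 0.96.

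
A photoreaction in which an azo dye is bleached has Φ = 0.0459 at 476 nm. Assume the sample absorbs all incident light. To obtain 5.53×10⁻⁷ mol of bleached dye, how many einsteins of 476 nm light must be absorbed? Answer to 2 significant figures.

1.2×10⁻⁵ einstein

Photons that must be absorbed: 5.53×10⁻⁷ / 0.0459 = 1.205×10⁻⁵ mol.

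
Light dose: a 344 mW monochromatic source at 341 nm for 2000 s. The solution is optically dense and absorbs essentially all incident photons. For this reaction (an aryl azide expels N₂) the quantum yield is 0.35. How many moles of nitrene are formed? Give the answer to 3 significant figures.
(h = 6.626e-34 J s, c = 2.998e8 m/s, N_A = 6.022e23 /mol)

Photon energy at 341 nm: hc/λ = (6.626e-34)(2.998e8)/(341e-9) = 5.825e-19 J.
Energy delivered: (344 mW)(2000 s) = 688.0 J.
Photons incident: 688.0 / 5.825e-19 = 1.181e21, i.e. 1.181e21/6.022e23 = 0.001961 mol.
Product: Φ × n_abs = 0.35 × 0.001961 = 6.864e-4 mol.

6.86e-4 mol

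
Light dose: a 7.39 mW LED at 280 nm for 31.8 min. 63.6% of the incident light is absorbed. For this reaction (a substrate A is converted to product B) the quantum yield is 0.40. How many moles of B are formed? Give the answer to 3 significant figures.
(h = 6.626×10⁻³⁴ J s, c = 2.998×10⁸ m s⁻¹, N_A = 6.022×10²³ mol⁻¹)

8.40×10⁻⁶ mol

Photon energy at 280 nm: hc/λ = (6.626×10⁻³⁴)(2.998×10⁸)/(280×10⁻⁹) = 7.095×10⁻¹⁹ J.
Energy delivered: (7.39 mW)(1908 s) = 14.10 J.
Photons incident: 14.10 / 7.095×10⁻¹⁹ = 1.987×10¹⁹, i.e. 1.987×10¹⁹/6.022×10²³ = 3.300×10⁻⁵ mol.
Photons absorbed: 0.636 × 3.300×10⁻⁵ = 2.099×10⁻⁵ mol.
Product: Φ × n_abs = 0.40 × 2.099×10⁻⁵ = 8.396×10⁻⁶ mol.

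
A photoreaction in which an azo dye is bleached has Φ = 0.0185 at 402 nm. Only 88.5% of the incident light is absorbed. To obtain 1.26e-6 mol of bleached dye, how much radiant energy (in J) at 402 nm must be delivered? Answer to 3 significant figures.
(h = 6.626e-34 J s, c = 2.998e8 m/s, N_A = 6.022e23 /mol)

Photons that must be absorbed: 1.26e-6 / 0.0185 = 6.811e-5 mol.
Incident photons needed: 6.811e-5 / 0.885 = 7.696e-5 mol.
Photon energy: hc/λ = 4.941e-19 J; per mole, 2.975e5 J mol⁻¹.
Energy required: 7.696e-5 × 2.975e5 = 22.9 J.

22.9 J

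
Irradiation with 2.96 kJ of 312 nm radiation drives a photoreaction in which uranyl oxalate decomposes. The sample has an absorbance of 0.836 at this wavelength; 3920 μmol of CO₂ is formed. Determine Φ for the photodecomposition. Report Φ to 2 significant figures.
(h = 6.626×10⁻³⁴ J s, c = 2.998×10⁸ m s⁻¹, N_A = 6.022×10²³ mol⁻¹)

Φ = 0.59

Product: 3920 μmol = 0.00392 mol.
Photon energy at 312 nm: hc/λ = (6.626×10⁻³⁴)(2.998×10⁸)/(312×10⁻⁹) = 6.367×10⁻¹⁹ J.
Incident energy: 2.96 kJ = 2960 J.
Photons incident: 2960 / 6.367×10⁻¹⁹ = 4.649×10²¹, i.e. 4.649×10²¹/6.022×10²³ = 0.007720 mol.
Fraction absorbed: 1 − 10^(−0.836) = 0.8541.
Photons absorbed: 0.8541 × 0.007720 = 0.006594 mol.
Φ = 0.00392 mol / 0.006594 mol photons = 0.59.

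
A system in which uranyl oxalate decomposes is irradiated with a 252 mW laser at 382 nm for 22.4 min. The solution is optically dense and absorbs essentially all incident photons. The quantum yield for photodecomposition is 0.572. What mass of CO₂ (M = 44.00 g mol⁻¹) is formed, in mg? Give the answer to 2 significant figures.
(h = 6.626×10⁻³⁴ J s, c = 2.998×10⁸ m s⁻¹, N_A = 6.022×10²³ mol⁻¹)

Photon energy at 382 nm: hc/λ = (6.626×10⁻³⁴)(2.998×10⁸)/(382×10⁻⁹) = 5.200×10⁻¹⁹ J.
Energy delivered: (252 mW)(1344 s) = 338.7 J.
Photons incident: 338.7 / 5.200×10⁻¹⁹ = 6.513×10²⁰, i.e. 6.513×10²⁰/6.022×10²³ = 0.001082 mol.
Product: Φ × n_abs = 0.572 × 0.001082 = 6.189×10⁻⁴ mol.
Mass: 6.189×10⁻⁴ × 44.00 = 0.02723 g = 27 mg.

27 mg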